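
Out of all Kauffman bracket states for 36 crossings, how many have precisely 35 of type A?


We choose which 35 of 36 crossings get A-smoothings.
C(36, 35) = 36! / (35! * 1!)
= 36

36


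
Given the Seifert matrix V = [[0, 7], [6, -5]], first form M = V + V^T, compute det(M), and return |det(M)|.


Step 1: Form V + V^T where V = [[0, 7], [6, -5]]
  V^T = [[0, 6], [7, -5]]
  V + V^T = [[0, 13], [13, -10]]
Step 2: det(V + V^T) = 0*(-10) - 13*13
  = 0 - 169 = -169
Step 3: Knot determinant = |det(V + V^T)| = |-169| = 169

169


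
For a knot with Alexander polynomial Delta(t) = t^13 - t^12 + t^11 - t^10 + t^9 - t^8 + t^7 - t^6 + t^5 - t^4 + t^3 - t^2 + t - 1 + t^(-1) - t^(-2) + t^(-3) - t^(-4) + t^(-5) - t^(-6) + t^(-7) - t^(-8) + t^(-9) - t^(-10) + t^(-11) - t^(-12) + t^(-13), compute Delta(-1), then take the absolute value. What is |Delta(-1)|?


Step 1: The polynomial has 27 terms with alternating signs, exponents from 13 down to -13.
Step 2: Substitute t = -1. The i-th term has coefficient (-1)^i and exponent (m-i),
  so its value is (-1)^i * (-1)^(m-i) = (-1)^m = -1 for every i.
Step 3: All 27 terms equal -1, so Delta(-1) = 27 * (-1) = -27
Step 4: |Delta(-1)| = 27

27


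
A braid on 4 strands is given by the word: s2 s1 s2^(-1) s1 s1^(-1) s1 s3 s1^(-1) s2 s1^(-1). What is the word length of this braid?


The word length counts the number of generators (including inverses).
Listing each generator: s2, s1, s2^(-1), s1, s1^(-1), s1, s3, s1^(-1), s2, s1^(-1)
There are 10 generators in this braid word.

10


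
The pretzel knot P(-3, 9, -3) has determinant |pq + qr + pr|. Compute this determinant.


Step 1: Compute pq + qr + pr.
pq = (-3)*9 = -27
qr = 9*(-3) = -27
pr = (-3)*(-3) = 9
pq + qr + pr = -27 + (-27) + 9 = -45
Step 2: Take absolute value.
det(P(-3,9,-3)) = |-45| = 45

45


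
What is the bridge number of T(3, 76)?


The bridge number of T(p,q) is min(p,q).
min(3, 76) = 3

3


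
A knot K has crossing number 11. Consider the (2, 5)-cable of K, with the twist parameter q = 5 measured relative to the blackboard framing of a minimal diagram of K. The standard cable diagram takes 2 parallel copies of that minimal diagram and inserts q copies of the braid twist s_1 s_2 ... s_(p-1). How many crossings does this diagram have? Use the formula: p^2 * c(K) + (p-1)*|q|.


Step 1: Each of the c(K) crossings of the companion diagram becomes p*p = p^2 crossings among the p parallel strands, and each of the |q| twists s_1 s_2 ... s_(p-1) adds (p-1) crossings.
  Crossings = p^2 * c(K) + (p-1)*|q|
Step 2: = 2^2 * 11 + (2-1)*5
Step 3: = 4*11 + 1*5
Step 4: = 44 + 5 = 49

49


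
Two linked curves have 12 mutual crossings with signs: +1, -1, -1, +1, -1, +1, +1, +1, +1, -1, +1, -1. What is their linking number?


Step 1: Count positive crossings: 7
Step 2: Count negative crossings: 5
Step 3: Sum of signs = 7 - 5 = 2
Step 4: Linking number = sum/2 = 2/2 = 1

1


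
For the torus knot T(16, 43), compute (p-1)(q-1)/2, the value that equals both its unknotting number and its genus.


For a torus knot T(p,q), both the unknotting number and genus equal (p-1)(q-1)/2.
= (16-1)(43-1)/2
= 15*42/2
= 630/2 = 315

315


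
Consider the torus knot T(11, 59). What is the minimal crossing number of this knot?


For a torus knot T(p, q) with gcd(p,q)=1,
the crossing number is min(p*(q-1), q*(p-1)).
p*(q-1) = 11*58 = 638
q*(p-1) = 59*10 = 590
min(638, 590) = 590

590


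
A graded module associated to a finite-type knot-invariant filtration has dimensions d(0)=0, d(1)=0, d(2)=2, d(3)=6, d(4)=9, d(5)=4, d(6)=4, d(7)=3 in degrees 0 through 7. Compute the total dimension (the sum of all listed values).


Total dimension = d(0) + d(1) + ... + d(7)
= 0 + 0 + 2 + 6 + 9 + 4 + 4 + 3
= 28

28


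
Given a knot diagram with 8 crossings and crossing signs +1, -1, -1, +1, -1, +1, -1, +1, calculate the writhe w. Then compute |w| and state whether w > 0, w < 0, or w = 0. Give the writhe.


Step 1: Count positive crossings (+1).
Positive crossings: 4
Step 2: Count negative crossings (-1).
Negative crossings: 4
Step 3: Writhe = (positive) - (negative)
w = 4 - 4 = 0
Step 4: |w| = 0, and w is zero

0


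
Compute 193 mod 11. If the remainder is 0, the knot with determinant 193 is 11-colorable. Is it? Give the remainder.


Step 1: A knot is p-colorable if and only if p divides its determinant.
Step 2: Compute 193 mod 11.
193 = 17 * 11 + 6
Step 3: 193 mod 11 = 6
Step 4: The knot is 11-colorable: no

6


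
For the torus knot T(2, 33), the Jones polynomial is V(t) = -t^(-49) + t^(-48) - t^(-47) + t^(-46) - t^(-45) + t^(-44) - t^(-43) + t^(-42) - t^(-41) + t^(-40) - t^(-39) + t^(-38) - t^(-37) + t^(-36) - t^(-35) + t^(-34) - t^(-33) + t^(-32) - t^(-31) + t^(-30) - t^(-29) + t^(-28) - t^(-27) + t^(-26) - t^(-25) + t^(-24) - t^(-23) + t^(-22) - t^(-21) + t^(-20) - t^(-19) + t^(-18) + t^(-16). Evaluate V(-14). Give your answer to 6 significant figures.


Substituting t = -14 into V(t) = -t^(-49) + t^(-48) - t^(-47) + t^(-46) - t^(-45) + t^(-44) - t^(-43) + t^(-42) - t^(-41) + t^(-40) - t^(-39) + t^(-38) - t^(-37) + t^(-36) - t^(-35) + t^(-34) - t^(-33) + t^(-32) - t^(-31) + t^(-30) - t^(-29) + t^(-28) - t^(-27) + t^(-26) - t^(-25) + t^(-24) - t^(-23) + t^(-22) - t^(-21) + t^(-20) - t^(-19) + t^(-18) + t^(-16):
  (-)t^(-49) = 6.91395e-57
  (+)t^(-48) = 9.67953e-56
  (-)t^(-47) = 1.35513e-54
  (+)t^(-46) = 1.89719e-53
  (-)t^(-45) = 2.65606e-52
  (+)t^(-44) = 3.71849e-51
  (-)t^(-43) = 5.20588e-50
  (+)t^(-42) = 7.28824e-49
  (-)t^(-41) = 1.02035e-47
  (+)t^(-40) = 1.42849e-46
  (-)t^(-39) = 1.99989e-45
  (+)t^(-38) = 2.79985e-44
  (-)t^(-37) = 3.91979e-43
  (+)t^(-36) = 5.4877e-42
  (-)t^(-35) = 7.68279e-41
  (+)t^(-34) = 1.07559e-39
  (-)t^(-33) = 1.50583e-38
  (+)t^(-32) = 2.10816e-37
  (-)t^(-31) = 2.95142e-36
  (+)t^(-30) = 4.13199e-35
  (-)t^(-29) = 5.78478e-34
  (+)t^(-28) = 8.09869e-33
  (-)t^(-27) = 1.13382e-31
  (+)t^(-26) = 1.58734e-30
  (-)t^(-25) = 2.22228e-29
  (+)t^(-24) = 3.11119e-28
  (-)t^(-23) = 4.35567e-27
  (+)t^(-22) = 6.09794e-26
  (-)t^(-21) = 8.53712e-25
  (+)t^(-20) = 1.1952e-23
  (-)t^(-19) = 1.67327e-22
  (+)t^(-18) = 2.34258e-21
  (+)t^(-16) = 4.59147e-19
Sum = (6.91395e-57) + (9.67953e-56) + (1.35513e-54) + (1.89719e-53) + (2.65606e-52) + (3.71849e-51) + (5.20588e-50) + (7.28824e-49) + (1.02035e-47) + (1.42849e-46) + (1.99989e-45) + (2.79985e-44) + (3.91979e-43) + (5.4877e-42) + (7.68279e-41) + (1.07559e-39) + (1.50583e-38) + (2.10816e-37) + (2.95142e-36) + (4.13199e-35) + (5.78478e-34) + (8.09869e-33) + (1.13382e-31) + (1.58734e-30) + (2.22228e-29) + (3.11119e-28) + (4.35567e-27) + (6.09794e-26) + (8.53712e-25) + (1.1952e-23) + (1.67327e-22) + (2.34258e-21) + (4.59147e-19)
= 4.616694435e-19
Rounded to 6 significant figures: 4.61669e-19

4.61669e-19


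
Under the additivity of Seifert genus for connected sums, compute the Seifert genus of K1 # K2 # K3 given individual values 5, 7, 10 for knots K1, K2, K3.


The Seifert genus is additive under connected sum.
Seifert genus(K1 # K2 # K3) = (5) + (7) + (10)
= 22

22


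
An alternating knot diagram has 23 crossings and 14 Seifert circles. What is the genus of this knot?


For alternating knots, g = (c - s + 1)/2.
= (23 - 14 + 1)/2
= 10/2 = 5

5


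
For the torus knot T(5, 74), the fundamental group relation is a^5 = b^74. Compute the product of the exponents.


The relation is a^5 = b^74.
Product of exponents = 5 * 74
= 370

370


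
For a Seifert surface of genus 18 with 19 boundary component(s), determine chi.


chi = 2 - 2g - b
= 2 - 2*18 - 19
= 2 - 36 - 19 = -53

-53


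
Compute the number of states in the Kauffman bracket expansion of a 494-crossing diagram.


Each crossing contributes 2 choices (A-smoothing or B-smoothing).
Total states = 2^494 = 51146728248377216718956089012931236753385031969422887335676427626502090568823039920051095192592252455482604439493126109519019633529459266458258243584

51146728248377216718956089012931236753385031969422887335676427626502090568823039920051095192592252455482604439493126109519019633529459266458258243584


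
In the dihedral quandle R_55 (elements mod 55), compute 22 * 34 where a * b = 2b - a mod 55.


22 * 34 = 2*34 - 22 mod 55
= 68 - 22 mod 55
= 46 mod 55 = 46

46


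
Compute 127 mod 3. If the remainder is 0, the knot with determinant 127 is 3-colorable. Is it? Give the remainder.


Step 1: A knot is p-colorable if and only if p divides its determinant.
Step 2: Compute 127 mod 3.
127 = 42 * 3 + 1
Step 3: 127 mod 3 = 1
Step 4: The knot is 3-colorable: no

1


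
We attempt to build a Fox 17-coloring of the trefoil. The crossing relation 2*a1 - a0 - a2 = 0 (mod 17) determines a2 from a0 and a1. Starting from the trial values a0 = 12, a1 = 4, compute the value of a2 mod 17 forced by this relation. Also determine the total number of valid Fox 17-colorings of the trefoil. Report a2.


Step 1: Apply the given crossing relation 2*a1 - a0 - a2 = 0 (mod 17).
  a2 = 2*a1 - a0 mod 17
  a2 = 2*4 - 12 mod 17
  a2 = 8 - 12 mod 17
  a2 = -4 mod 17 = 13
Step 2: The trefoil has determinant 3.
  Number of Fox p-colorings (p prime) is p^2 if p = 3, else p.
  Since 17 does not divide 3, only trivial (constant) colorings exist.
  (So the trial a0 = 12, a1 = 4 with a0 != a1 does NOT extend to a valid coloring of the whole trefoil: the other two crossing relations require 3*(a1 - a0) = 0 (mod 17), which fails.)
  Total colorings = 17
Step 3: a2 = 13, total Fox 17-colorings = 17

13


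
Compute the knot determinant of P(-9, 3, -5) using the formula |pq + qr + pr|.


Step 1: Compute pq + qr + pr.
pq = (-9)*3 = -27
qr = 3*(-5) = -15
pr = (-9)*(-5) = 45
pq + qr + pr = -27 + (-15) + 45 = 3
Step 2: Take absolute value.
det(P(-9,3,-5)) = |3| = 3

3


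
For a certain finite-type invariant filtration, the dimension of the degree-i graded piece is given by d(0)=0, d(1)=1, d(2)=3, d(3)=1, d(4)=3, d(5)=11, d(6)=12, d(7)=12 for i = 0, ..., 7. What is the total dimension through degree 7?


Total dimension = d(0) + d(1) + ... + d(7)
= 0 + 1 + 3 + 1 + 3 + 11 + 12 + 12
= 43

43


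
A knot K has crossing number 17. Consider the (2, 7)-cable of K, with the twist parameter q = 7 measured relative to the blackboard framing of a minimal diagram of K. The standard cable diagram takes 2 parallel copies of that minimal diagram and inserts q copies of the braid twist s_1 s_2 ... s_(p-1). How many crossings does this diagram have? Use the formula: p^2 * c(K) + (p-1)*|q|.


Step 1: Each of the c(K) crossings of the companion diagram becomes p*p = p^2 crossings among the p parallel strands, and each of the |q| twists s_1 s_2 ... s_(p-1) adds (p-1) crossings.
  Crossings = p^2 * c(K) + (p-1)*|q|
Step 2: = 2^2 * 17 + (2-1)*7
Step 3: = 4*17 + 1*7
Step 4: = 68 + 7 = 75

75


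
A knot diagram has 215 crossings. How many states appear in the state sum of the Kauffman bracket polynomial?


Each crossing contributes 2 choices (A-smoothing or B-smoothing).
Total states = 2^215 = 52656145834278593348959013841835216159447547700274555627155488768

52656145834278593348959013841835216159447547700274555627155488768


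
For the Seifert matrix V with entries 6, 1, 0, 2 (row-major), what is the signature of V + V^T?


Step 1: V + V^T = [[12, 1], [1, 4]]
Step 2: trace = 16, det = 47
Step 3: Discriminant = 16^2 - 4*47 = 68
Step 4: Eigenvalues: 12.1231, 3.87689
Step 5: Signature = (# positive eigenvalues) - (# negative eigenvalues) = 2

2


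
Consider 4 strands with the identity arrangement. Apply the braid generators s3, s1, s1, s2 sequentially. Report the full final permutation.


Starting with identity [1, 2, 3, 4].
Apply generators in sequence:
  After s3: [1, 2, 4, 3]
  After s1: [2, 1, 4, 3]
  After s1: [1, 2, 4, 3]
  After s2: [1, 4, 2, 3]
Final permutation: [1, 4, 2, 3]

[1, 4, 2, 3]


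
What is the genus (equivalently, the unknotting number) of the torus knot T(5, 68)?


For a torus knot T(p,q), both the unknotting number and genus equal (p-1)(q-1)/2.
= (5-1)(68-1)/2
= 4*67/2
= 268/2 = 134

134


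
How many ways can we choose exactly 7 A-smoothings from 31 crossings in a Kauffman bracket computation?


We choose which 7 of 31 crossings get A-smoothings.
C(31, 7) = 31! / (7! * 24!)
= 2629575

2629575


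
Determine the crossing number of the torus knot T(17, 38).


For a torus knot T(p, q) with gcd(p,q)=1,
the crossing number is min(p*(q-1), q*(p-1)).
p*(q-1) = 17*37 = 629
q*(p-1) = 38*16 = 608
min(629, 608) = 608

608


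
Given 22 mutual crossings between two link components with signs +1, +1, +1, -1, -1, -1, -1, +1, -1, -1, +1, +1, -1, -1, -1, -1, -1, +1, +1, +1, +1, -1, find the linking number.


Step 1: Count positive crossings: 10
Step 2: Count negative crossings: 12
Step 3: Sum of signs = 10 - 12 = -2
Step 4: Linking number = sum/2 = -2/2 = -1

-1


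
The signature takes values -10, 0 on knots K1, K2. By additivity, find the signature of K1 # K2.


The signature is additive under connected sum.
signature(K1 # K2) = (-10) + (0)
= -10

-10


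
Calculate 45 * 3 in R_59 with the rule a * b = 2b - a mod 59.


45 * 3 = 2*3 - 45 mod 59
= 6 - 45 mod 59
= -39 mod 59 = 20

20


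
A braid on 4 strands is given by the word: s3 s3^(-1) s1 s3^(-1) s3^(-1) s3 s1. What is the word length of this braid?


The word length counts the number of generators (including inverses).
Listing each generator: s3, s3^(-1), s1, s3^(-1), s3^(-1), s3, s1
There are 7 generators in this braid word.

7


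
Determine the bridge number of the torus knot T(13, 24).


The bridge number of T(p,q) is min(p,q).
min(13, 24) = 13

13


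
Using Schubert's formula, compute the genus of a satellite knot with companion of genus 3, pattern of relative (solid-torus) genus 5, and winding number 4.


Schubert: g(satellite) = g_rel(pattern) + |winding| * g(companion),
where g_rel(pattern) is the genus of the pattern relative to the solid torus.
= 5 + 4 * 3
= 5 + 12 = 17

17


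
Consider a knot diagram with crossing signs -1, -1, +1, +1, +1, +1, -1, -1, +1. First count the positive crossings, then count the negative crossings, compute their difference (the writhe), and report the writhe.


Step 1: Count positive crossings (+1).
Positive crossings: 5
Step 2: Count negative crossings (-1).
Negative crossings: 4
Step 3: Writhe = (positive) - (negative)
w = 5 - 4 = 1
Step 4: |w| = 1, and w is positive

1


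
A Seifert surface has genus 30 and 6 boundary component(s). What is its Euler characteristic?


chi = 2 - 2g - b
= 2 - 2*30 - 6
= 2 - 60 - 6 = -64

-64


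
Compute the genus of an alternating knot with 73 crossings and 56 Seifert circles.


For alternating knots, g = (c - s + 1)/2.
= (73 - 56 + 1)/2
= 18/2 = 9

9


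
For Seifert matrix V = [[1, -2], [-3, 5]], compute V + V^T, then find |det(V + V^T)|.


Step 1: Form V + V^T where V = [[1, -2], [-3, 5]]
  V^T = [[1, -3], [-2, 5]]
  V + V^T = [[2, -5], [-5, 10]]
Step 2: det(V + V^T) = 2*10 - (-5)*(-5)
  = 20 - 25 = -5
Step 3: Knot determinant = |det(V + V^T)| = |-5| = 5

5


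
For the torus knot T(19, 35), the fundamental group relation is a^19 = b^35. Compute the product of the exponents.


The relation is a^19 = b^35.
Product of exponents = 19 * 35
= 665

665


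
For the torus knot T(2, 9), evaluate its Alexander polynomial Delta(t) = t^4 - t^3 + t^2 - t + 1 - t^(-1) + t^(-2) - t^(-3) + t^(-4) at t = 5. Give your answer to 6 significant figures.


Substituting t = 5 into Delta(t) = t^4 - t^3 + t^2 - t + 1 - t^(-1) + t^(-2) - t^(-3) + t^(-4):
Term values: (625) + (-125) + (25) + (-5) + (1) + (-0.2) + (0.04) + (-0.008) + (0.0016)
Sum = 520.8336
Rounded to 6 significant figures: 520.834

520.834


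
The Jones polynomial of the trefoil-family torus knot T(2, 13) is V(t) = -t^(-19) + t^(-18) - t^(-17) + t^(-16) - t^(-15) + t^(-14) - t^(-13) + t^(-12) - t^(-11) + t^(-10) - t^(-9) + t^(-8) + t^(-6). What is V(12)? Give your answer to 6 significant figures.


Substituting t = 12 into V(t) = -t^(-19) + t^(-18) - t^(-17) + t^(-16) - t^(-15) + t^(-14) - t^(-13) + t^(-12) - t^(-11) + t^(-10) - t^(-9) + t^(-8) + t^(-6):
  (-)t^(-19) = -3.13009e-21
  (+)t^(-18) = 3.7561e-20
  (-)t^(-17) = -4.50732e-19
  (+)t^(-16) = 5.40879e-18
  (-)t^(-15) = -6.49055e-17
  (+)t^(-14) = 7.78866e-16
  (-)t^(-13) = -9.34639e-15
  (+)t^(-12) = 1.12157e-13
  (-)t^(-11) = -1.34588e-12
  (+)t^(-10) = 1.61506e-11
  (-)t^(-9) = -1.93807e-10
  (+)t^(-8) = 2.32568e-09
  (+)t^(-6) = 3.34898e-07
Sum = (-3.13009e-21) + (3.7561e-20) + (-4.50732e-19) + (5.40879e-18) + (-6.49055e-17) + (7.78866e-16) + (-9.34639e-15) + (1.12157e-13) + (-1.34588e-12) + (1.61506e-11) + (-1.93807e-10) + (2.32568e-09) + (3.34898e-07)
= 3.370447586e-07
Rounded to 6 significant figures: 3.37045e-07

3.37045e-07


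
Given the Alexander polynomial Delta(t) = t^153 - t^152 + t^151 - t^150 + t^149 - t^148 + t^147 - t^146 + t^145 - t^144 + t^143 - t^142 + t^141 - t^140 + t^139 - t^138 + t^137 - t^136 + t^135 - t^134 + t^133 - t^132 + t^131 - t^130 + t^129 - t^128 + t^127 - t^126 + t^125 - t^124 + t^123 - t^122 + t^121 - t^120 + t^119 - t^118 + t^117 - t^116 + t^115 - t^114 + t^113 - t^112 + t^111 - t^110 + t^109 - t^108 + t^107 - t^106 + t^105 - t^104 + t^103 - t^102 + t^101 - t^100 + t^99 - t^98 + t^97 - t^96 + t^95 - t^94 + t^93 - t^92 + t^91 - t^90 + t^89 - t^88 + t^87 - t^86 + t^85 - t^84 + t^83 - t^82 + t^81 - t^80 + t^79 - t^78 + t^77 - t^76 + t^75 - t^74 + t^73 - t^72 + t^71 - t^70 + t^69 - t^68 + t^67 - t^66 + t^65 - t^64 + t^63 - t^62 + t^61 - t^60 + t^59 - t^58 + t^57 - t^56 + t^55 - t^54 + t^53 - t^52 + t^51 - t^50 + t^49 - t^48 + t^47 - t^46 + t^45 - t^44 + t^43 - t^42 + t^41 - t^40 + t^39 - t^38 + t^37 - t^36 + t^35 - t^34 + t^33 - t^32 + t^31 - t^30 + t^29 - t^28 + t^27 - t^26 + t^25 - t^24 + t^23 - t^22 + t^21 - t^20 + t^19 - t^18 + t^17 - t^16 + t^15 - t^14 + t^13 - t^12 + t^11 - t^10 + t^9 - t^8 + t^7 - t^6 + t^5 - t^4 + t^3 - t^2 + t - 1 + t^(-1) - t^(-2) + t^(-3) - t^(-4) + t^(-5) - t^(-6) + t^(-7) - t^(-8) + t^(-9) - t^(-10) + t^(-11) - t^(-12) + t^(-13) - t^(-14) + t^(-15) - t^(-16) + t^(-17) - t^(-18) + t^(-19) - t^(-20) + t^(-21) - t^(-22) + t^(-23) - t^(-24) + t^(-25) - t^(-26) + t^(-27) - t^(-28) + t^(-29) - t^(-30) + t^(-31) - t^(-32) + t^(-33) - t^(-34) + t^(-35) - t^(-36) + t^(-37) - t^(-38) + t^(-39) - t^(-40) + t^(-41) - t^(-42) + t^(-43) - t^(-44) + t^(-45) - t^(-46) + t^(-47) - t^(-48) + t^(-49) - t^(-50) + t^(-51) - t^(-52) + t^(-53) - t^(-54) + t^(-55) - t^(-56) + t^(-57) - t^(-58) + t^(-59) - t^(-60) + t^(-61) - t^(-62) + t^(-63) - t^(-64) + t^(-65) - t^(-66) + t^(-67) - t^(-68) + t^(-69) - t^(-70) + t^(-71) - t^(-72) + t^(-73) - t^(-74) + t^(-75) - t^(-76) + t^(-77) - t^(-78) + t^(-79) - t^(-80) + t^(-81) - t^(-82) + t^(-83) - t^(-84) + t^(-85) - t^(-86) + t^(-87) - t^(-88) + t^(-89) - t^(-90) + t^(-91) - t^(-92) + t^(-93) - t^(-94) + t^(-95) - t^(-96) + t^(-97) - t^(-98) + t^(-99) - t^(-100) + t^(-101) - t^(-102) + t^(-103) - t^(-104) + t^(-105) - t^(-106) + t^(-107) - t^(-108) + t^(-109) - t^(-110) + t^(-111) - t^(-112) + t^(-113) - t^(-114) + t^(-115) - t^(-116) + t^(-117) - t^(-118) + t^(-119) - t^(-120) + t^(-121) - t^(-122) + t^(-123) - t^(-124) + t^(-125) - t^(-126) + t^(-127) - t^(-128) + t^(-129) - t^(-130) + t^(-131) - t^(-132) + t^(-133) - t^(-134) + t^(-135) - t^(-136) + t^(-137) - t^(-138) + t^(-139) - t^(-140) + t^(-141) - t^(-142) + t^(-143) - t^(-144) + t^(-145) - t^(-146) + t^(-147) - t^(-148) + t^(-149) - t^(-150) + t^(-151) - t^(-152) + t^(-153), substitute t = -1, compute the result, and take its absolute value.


Step 1: The polynomial has 307 terms with alternating signs, exponents from 153 down to -153.
Step 2: Substitute t = -1. The i-th term has coefficient (-1)^i and exponent (m-i),
  so its value is (-1)^i * (-1)^(m-i) = (-1)^m = -1 for every i.
Step 3: All 307 terms equal -1, so Delta(-1) = 307 * (-1) = -307
Step 4: |Delta(-1)| = 307

307


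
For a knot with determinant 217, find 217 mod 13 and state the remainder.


Step 1: A knot is p-colorable if and only if p divides its determinant.
Step 2: Compute 217 mod 13.
217 = 16 * 13 + 9
Step 3: 217 mod 13 = 9
Step 4: The knot is 13-colorable: no

9


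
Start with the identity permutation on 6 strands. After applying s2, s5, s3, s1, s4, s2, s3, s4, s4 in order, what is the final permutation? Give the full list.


Starting with identity [1, 2, 3, 4, 5, 6].
Apply generators in sequence:
  After s2: [1, 3, 2, 4, 5, 6]
  After s5: [1, 3, 2, 4, 6, 5]
  After s3: [1, 3, 4, 2, 6, 5]
  After s1: [3, 1, 4, 2, 6, 5]
  After s4: [3, 1, 4, 6, 2, 5]
  After s2: [3, 4, 1, 6, 2, 5]
  After s3: [3, 4, 6, 1, 2, 5]
  After s4: [3, 4, 6, 2, 1, 5]
  After s4: [3, 4, 6, 1, 2, 5]
Final permutation: [3, 4, 6, 1, 2, 5]

[3, 4, 6, 1, 2, 5]


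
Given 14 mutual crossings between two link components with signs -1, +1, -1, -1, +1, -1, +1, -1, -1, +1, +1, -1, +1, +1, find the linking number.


Step 1: Count positive crossings: 7
Step 2: Count negative crossings: 7
Step 3: Sum of signs = 7 - 7 = 0
Step 4: Linking number = sum/2 = 0/2 = 0

0


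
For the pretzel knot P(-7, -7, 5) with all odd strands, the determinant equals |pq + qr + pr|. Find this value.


Step 1: Compute pq + qr + pr.
pq = (-7)*(-7) = 49
qr = (-7)*5 = -35
pr = (-7)*5 = -35
pq + qr + pr = 49 + (-35) + (-35) = -21
Step 2: Take absolute value.
det(P(-7,-7,5)) = |-21| = 21

21


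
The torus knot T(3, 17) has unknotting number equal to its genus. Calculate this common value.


For a torus knot T(p,q), both the unknotting number and genus equal (p-1)(q-1)/2.
= (3-1)(17-1)/2
= 2*16/2
= 32/2 = 16

16


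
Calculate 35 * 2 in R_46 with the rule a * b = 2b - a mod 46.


35 * 2 = 2*2 - 35 mod 46
= 4 - 35 mod 46
= -31 mod 46 = 15

15


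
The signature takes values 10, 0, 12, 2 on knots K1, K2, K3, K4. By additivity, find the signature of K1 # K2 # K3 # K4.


The signature is additive under connected sum.
signature(K1 # K2 # K3 # K4) = (10) + (0) + (12) + (2)
= 24

24


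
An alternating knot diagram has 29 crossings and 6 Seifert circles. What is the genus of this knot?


For alternating knots, g = (c - s + 1)/2.
= (29 - 6 + 1)/2
= 24/2 = 12

12


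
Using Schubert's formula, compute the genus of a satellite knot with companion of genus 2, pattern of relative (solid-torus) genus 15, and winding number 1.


Schubert: g(satellite) = g_rel(pattern) + |winding| * g(companion),
where g_rel(pattern) is the genus of the pattern relative to the solid torus.
= 15 + 1 * 2
= 15 + 2 = 17

17


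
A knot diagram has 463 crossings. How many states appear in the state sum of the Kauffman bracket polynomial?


Each crossing contributes 2 choices (A-smoothing or B-smoothing).
Total states = 2^463 = 23817051317718446589520242536874132581700120107002038199303870846751188192899823151552628349788604516295066307994130118526061826166445047808

23817051317718446589520242536874132581700120107002038199303870846751188192899823151552628349788604516295066307994130118526061826166445047808


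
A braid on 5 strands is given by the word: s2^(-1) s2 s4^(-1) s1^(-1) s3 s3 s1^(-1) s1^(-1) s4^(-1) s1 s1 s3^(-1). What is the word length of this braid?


The word length counts the number of generators (including inverses).
Listing each generator: s2^(-1), s2, s4^(-1), s1^(-1), s3, s3, s1^(-1), s1^(-1), s4^(-1), s1, s1, s3^(-1)
There are 12 generators in this braid word.

12


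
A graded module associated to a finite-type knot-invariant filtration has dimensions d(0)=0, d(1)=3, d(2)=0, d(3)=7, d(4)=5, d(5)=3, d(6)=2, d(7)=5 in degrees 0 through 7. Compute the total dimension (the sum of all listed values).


Total dimension = d(0) + d(1) + ... + d(7)
= 0 + 3 + 0 + 7 + 5 + 3 + 2 + 5
= 25

25


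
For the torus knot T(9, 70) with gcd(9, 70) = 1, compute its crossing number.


For a torus knot T(p, q) with gcd(p,q)=1,
the crossing number is min(p*(q-1), q*(p-1)).
p*(q-1) = 9*69 = 621
q*(p-1) = 70*8 = 560
min(621, 560) = 560

560


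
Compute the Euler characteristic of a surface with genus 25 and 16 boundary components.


chi = 2 - 2g - b
= 2 - 2*25 - 16
= 2 - 50 - 16 = -64

-64


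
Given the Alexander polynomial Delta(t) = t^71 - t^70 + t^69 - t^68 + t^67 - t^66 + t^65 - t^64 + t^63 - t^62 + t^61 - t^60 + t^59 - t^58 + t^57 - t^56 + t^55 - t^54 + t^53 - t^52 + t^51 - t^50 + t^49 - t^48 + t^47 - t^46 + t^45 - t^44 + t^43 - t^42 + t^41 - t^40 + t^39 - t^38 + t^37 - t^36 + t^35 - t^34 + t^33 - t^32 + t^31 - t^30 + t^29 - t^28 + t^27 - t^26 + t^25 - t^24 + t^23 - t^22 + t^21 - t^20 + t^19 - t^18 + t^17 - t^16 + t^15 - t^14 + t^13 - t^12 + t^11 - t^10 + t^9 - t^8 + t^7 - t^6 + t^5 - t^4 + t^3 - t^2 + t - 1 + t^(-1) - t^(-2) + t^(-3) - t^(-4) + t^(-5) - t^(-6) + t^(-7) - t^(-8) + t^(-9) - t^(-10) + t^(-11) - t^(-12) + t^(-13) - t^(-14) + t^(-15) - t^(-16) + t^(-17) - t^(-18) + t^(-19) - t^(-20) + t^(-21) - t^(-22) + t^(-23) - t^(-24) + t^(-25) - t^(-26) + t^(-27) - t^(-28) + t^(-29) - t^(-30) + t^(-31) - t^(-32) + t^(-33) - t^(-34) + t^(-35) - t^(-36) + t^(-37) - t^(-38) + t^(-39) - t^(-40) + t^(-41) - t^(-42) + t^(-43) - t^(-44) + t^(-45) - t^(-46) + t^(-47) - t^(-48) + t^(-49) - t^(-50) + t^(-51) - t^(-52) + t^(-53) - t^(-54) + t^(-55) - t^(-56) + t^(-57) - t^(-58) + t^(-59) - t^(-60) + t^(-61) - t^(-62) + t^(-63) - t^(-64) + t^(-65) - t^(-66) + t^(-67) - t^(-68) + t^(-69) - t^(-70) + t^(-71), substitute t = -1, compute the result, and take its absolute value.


Step 1: The polynomial has 143 terms with alternating signs, exponents from 71 down to -71.
Step 2: Substitute t = -1. The i-th term has coefficient (-1)^i and exponent (m-i),
  so its value is (-1)^i * (-1)^(m-i) = (-1)^m = -1 for every i.
Step 3: All 143 terms equal -1, so Delta(-1) = 143 * (-1) = -143
Step 4: |Delta(-1)| = 143

143


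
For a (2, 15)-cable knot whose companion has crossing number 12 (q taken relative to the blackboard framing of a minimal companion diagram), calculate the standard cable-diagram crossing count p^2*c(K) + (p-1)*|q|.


Step 1: Each of the c(K) crossings of the companion diagram becomes p*p = p^2 crossings among the p parallel strands, and each of the |q| twists s_1 s_2 ... s_(p-1) adds (p-1) crossings.
  Crossings = p^2 * c(K) + (p-1)*|q|
Step 2: = 2^2 * 12 + (2-1)*15
Step 3: = 4*12 + 1*15
Step 4: = 48 + 15 = 63

63


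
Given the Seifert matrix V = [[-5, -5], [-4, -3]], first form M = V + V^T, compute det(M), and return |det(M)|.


Step 1: Form V + V^T where V = [[-5, -5], [-4, -3]]
  V^T = [[-5, -4], [-5, -3]]
  V + V^T = [[-10, -9], [-9, -6]]
Step 2: det(V + V^T) = (-10)*(-6) - (-9)*(-9)
  = 60 - 81 = -21
Step 3: Knot determinant = |det(V + V^T)| = |-21| = 21

21


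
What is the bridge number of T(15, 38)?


The bridge number of T(p,q) is min(p,q).
min(15, 38) = 15

15


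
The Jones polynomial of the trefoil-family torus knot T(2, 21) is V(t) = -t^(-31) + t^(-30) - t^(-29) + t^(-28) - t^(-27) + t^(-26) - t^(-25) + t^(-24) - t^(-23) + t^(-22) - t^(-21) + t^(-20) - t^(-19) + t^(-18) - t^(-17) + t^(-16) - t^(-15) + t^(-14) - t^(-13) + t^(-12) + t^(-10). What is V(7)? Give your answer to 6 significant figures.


Substituting t = 7 into V(t) = -t^(-31) + t^(-30) - t^(-29) + t^(-28) - t^(-27) + t^(-26) - t^(-25) + t^(-24) - t^(-23) + t^(-22) - t^(-21) + t^(-20) - t^(-19) + t^(-18) - t^(-17) + t^(-16) - t^(-15) + t^(-14) - t^(-13) + t^(-12) + t^(-10):
  (-)t^(-31) = -6.33812e-27
  (+)t^(-30) = 4.43669e-26
  (-)t^(-29) = -3.10568e-25
  (+)t^(-28) = 2.17398e-24
  (-)t^(-27) = -1.52178e-23
  (+)t^(-26) = 1.06525e-22
  (-)t^(-25) = -7.45674e-22
  (+)t^(-24) = 5.21972e-21
  (-)t^(-23) = -3.6538e-20
  (+)t^(-22) = 2.55766e-19
  (-)t^(-21) = -1.79036e-18
  (+)t^(-20) = 1.25325e-17
  (-)t^(-19) = -8.77278e-17
  (+)t^(-18) = 6.14095e-16
  (-)t^(-17) = -4.29866e-15
  (+)t^(-16) = 3.00906e-14
  (-)t^(-15) = -2.10634e-13
  (+)t^(-14) = 1.47444e-12
  (-)t^(-13) = -1.03211e-11
  (+)t^(-12) = 7.22476e-11
  (+)t^(-10) = 3.54013e-09
Sum = (-6.33812e-27) + (4.43669e-26) + (-3.10568e-25) + (2.17398e-24) + (-1.52178e-23) + (1.06525e-22) + (-7.45674e-22) + (5.21972e-21) + (-3.6538e-20) + (2.55766e-19) + (-1.79036e-18) + (1.25325e-17) + (-8.77278e-17) + (6.14095e-16) + (-4.29866e-15) + (3.00906e-14) + (-2.10634e-13) + (1.47444e-12) + (-1.03211e-11) + (7.22476e-11) + (3.54013e-09)
= 3.603349838e-09
Rounded to 6 significant figures: 3.60335e-09

3.60335e-09


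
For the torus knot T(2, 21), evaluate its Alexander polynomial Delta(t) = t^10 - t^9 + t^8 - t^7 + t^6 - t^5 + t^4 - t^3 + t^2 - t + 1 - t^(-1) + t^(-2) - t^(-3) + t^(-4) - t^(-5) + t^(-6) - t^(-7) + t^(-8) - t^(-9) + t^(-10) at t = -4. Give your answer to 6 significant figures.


Substituting t = -4 into Delta(t) = t^10 - t^9 + t^8 - t^7 + t^6 - t^5 + t^4 - t^3 + t^2 - t + 1 - t^(-1) + t^(-2) - t^(-3) + t^(-4) - t^(-5) + t^(-6) - t^(-7) + t^(-8) - t^(-9) + t^(-10):
Term values: (1048576) + (262144) + (65536) + (16384) + (4096) + (1024) + (256) + (64) + (16) + (4) + (1) + (0.25) + (0.0625) + (0.015625) + (0.00390625) + (0.000976562) + (0.000244141) + (6.10352e-05) + (1.52588e-05) + (3.8147e-06) + (9.53674e-07)
Sum = 1398101.333
Rounded to 6 significant figures: 1.3981e+06

1.3981e+06


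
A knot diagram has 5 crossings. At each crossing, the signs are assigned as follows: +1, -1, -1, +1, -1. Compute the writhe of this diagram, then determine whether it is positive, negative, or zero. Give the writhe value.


Step 1: Count positive crossings (+1).
Positive crossings: 2
Step 2: Count negative crossings (-1).
Negative crossings: 3
Step 3: Writhe = (positive) - (negative)
w = 2 - 3 = -1
Step 4: |w| = 1, and w is negative

-1


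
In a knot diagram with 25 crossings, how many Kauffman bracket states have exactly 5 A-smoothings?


We choose which 5 of 25 crossings get A-smoothings.
C(25, 5) = 25! / (5! * 20!)
= 53130

53130


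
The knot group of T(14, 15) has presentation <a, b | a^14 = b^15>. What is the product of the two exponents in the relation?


The relation is a^14 = b^15.
Product of exponents = 14 * 15
= 210

210


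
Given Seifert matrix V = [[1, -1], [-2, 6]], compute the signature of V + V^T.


Step 1: V + V^T = [[2, -3], [-3, 12]]
Step 2: trace = 14, det = 15
Step 3: Discriminant = 14^2 - 4*15 = 136
Step 4: Eigenvalues: 12.831, 1.16905
Step 5: Signature = (# positive eigenvalues) - (# negative eigenvalues) = 2

2


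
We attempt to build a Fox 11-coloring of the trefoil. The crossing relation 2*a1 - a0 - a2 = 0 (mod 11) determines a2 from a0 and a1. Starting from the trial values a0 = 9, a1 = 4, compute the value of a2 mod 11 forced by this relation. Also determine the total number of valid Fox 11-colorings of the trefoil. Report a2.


Step 1: Apply the given crossing relation 2*a1 - a0 - a2 = 0 (mod 11).
  a2 = 2*a1 - a0 mod 11
  a2 = 2*4 - 9 mod 11
  a2 = 8 - 9 mod 11
  a2 = -1 mod 11 = 10
Step 2: The trefoil has determinant 3.
  Number of Fox p-colorings (p prime) is p^2 if p = 3, else p.
  Since 11 does not divide 3, only trivial (constant) colorings exist.
  (So the trial a0 = 9, a1 = 4 with a0 != a1 does NOT extend to a valid coloring of the whole trefoil: the other two crossing relations require 3*(a1 - a0) = 0 (mod 11), which fails.)
  Total colorings = 11
Step 3: a2 = 10, total Fox 11-colorings = 11

10


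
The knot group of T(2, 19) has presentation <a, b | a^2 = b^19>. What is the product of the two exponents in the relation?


The relation is a^2 = b^19.
Product of exponents = 2 * 19
= 38

38


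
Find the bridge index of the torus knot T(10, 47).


The bridge number of T(p,q) is min(p,q).
min(10, 47) = 10

10


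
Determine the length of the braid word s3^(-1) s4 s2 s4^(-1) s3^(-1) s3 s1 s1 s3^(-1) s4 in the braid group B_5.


The word length counts the number of generators (including inverses).
Listing each generator: s3^(-1), s4, s2, s4^(-1), s3^(-1), s3, s1, s1, s3^(-1), s4
There are 10 generators in this braid word.

10


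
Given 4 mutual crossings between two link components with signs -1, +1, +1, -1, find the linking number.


Step 1: Count positive crossings: 2
Step 2: Count negative crossings: 2
Step 3: Sum of signs = 2 - 2 = 0
Step 4: Linking number = sum/2 = 0/2 = 0

0


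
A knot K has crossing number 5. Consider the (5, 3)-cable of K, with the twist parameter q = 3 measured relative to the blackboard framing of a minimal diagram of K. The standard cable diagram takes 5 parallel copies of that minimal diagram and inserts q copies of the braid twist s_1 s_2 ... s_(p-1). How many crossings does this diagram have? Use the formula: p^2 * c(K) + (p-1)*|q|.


Step 1: Each of the c(K) crossings of the companion diagram becomes p*p = p^2 crossings among the p parallel strands, and each of the |q| twists s_1 s_2 ... s_(p-1) adds (p-1) crossings.
  Crossings = p^2 * c(K) + (p-1)*|q|
Step 2: = 5^2 * 5 + (5-1)*3
Step 3: = 25*5 + 4*3
Step 4: = 125 + 12 = 137

137


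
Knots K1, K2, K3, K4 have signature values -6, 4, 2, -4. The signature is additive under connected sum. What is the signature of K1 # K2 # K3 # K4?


The signature is additive under connected sum.
signature(K1 # K2 # K3 # K4) = (-6) + (4) + (2) + (-4)
= -4

-4


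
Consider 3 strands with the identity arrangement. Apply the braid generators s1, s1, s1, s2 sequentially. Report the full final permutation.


Starting with identity [1, 2, 3].
Apply generators in sequence:
  After s1: [2, 1, 3]
  After s1: [1, 2, 3]
  After s1: [2, 1, 3]
  After s2: [2, 3, 1]
Final permutation: [2, 3, 1]

[2, 3, 1]


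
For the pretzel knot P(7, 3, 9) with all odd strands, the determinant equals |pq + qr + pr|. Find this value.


Step 1: Compute pq + qr + pr.
pq = 7*3 = 21
qr = 3*9 = 27
pr = 7*9 = 63
pq + qr + pr = 21 + 27 + 63 = 111
Step 2: Take absolute value.
det(P(7,3,9)) = |111| = 111

111


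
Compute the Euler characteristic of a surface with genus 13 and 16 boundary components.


chi = 2 - 2g - b
= 2 - 2*13 - 16
= 2 - 26 - 16 = -40

-40


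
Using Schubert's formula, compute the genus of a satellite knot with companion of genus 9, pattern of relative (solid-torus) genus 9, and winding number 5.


Schubert: g(satellite) = g_rel(pattern) + |winding| * g(companion),
where g_rel(pattern) is the genus of the pattern relative to the solid torus.
= 9 + 5 * 9
= 9 + 45 = 54

54


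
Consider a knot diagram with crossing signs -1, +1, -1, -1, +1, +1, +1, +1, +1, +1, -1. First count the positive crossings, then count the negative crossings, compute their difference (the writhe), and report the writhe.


Step 1: Count positive crossings (+1).
Positive crossings: 7
Step 2: Count negative crossings (-1).
Negative crossings: 4
Step 3: Writhe = (positive) - (negative)
w = 7 - 4 = 3
Step 4: |w| = 3, and w is positive

3


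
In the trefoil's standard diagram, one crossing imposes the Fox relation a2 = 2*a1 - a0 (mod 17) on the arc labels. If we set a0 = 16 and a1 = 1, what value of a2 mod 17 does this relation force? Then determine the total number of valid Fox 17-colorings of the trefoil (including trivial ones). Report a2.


Step 1: Apply the given crossing relation 2*a1 - a0 - a2 = 0 (mod 17).
  a2 = 2*a1 - a0 mod 17
  a2 = 2*1 - 16 mod 17
  a2 = 2 - 16 mod 17
  a2 = -14 mod 17 = 3
Step 2: The trefoil has determinant 3.
  Number of Fox p-colorings (p prime) is p^2 if p = 3, else p.
  Since 17 does not divide 3, only trivial (constant) colorings exist.
  (So the trial a0 = 16, a1 = 1 with a0 != a1 does NOT extend to a valid coloring of the whole trefoil: the other two crossing relations require 3*(a1 - a0) = 0 (mod 17), which fails.)
  Total colorings = 17
Step 3: a2 = 3, total Fox 17-colorings = 17

3


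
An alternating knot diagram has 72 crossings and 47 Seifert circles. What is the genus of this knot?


For alternating knots, g = (c - s + 1)/2.
= (72 - 47 + 1)/2
= 26/2 = 13

13


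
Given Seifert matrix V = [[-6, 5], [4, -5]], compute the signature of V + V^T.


Step 1: V + V^T = [[-12, 9], [9, -10]]
Step 2: trace = -22, det = 39
Step 3: Discriminant = (-22)^2 - 4*39 = 328
Step 4: Eigenvalues: -1.94461, -20.0554
Step 5: Signature = (# positive eigenvalues) - (# negative eigenvalues) = -2

-2


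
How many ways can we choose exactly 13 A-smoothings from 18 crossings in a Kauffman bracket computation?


We choose which 13 of 18 crossings get A-smoothings.
C(18, 13) = 18! / (13! * 5!)
= 8568

8568


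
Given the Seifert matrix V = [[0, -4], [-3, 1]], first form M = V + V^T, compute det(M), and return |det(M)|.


Step 1: Form V + V^T where V = [[0, -4], [-3, 1]]
  V^T = [[0, -3], [-4, 1]]
  V + V^T = [[0, -7], [-7, 2]]
Step 2: det(V + V^T) = 0*2 - (-7)*(-7)
  = 0 - 49 = -49
Step 3: Knot determinant = |det(V + V^T)| = |-49| = 49

49


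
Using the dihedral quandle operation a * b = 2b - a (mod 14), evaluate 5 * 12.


5 * 12 = 2*12 - 5 mod 14
= 24 - 5 mod 14
= 19 mod 14 = 5

5


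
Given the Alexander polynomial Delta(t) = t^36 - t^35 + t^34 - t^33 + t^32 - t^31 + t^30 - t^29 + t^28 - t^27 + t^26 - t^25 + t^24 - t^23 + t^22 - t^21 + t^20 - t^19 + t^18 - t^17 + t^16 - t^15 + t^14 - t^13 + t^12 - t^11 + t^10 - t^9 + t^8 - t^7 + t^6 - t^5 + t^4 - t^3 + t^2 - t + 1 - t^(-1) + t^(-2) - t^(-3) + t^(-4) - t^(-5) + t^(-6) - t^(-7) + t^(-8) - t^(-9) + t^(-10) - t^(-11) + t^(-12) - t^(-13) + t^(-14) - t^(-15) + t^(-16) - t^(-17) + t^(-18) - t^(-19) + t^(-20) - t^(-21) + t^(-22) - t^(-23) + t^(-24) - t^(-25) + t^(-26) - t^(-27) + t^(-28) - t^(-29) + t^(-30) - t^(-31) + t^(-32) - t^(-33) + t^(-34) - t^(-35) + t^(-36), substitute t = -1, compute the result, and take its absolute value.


Step 1: The polynomial has 73 terms with alternating signs, exponents from 36 down to -36.
Step 2: Substitute t = -1. The i-th term has coefficient (-1)^i and exponent (m-i),
  so its value is (-1)^i * (-1)^(m-i) = (-1)^m = 1 for every i.
Step 3: All 73 terms equal 1, so Delta(-1) = 73 * (1) = 73
Step 4: |Delta(-1)| = 73

73


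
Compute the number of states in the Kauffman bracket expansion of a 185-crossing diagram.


Each crossing contributes 2 choices (A-smoothing or B-smoothing).
Total states = 2^185 = 49039857307708443467467104868809893875799651909875269632

49039857307708443467467104868809893875799651909875269632


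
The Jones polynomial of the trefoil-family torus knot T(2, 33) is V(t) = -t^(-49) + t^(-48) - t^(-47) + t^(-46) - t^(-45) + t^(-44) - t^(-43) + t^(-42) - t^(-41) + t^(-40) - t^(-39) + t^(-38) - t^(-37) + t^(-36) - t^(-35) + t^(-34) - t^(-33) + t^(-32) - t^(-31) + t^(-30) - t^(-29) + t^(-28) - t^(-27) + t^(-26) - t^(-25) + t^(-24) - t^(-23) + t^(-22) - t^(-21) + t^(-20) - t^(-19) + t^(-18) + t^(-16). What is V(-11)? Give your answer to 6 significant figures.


Substituting t = -11 into V(t) = -t^(-49) + t^(-48) - t^(-47) + t^(-46) - t^(-45) + t^(-44) - t^(-43) + t^(-42) - t^(-41) + t^(-40) - t^(-39) + t^(-38) - t^(-37) + t^(-36) - t^(-35) + t^(-34) - t^(-33) + t^(-32) - t^(-31) + t^(-30) - t^(-29) + t^(-28) - t^(-27) + t^(-26) - t^(-25) + t^(-24) - t^(-23) + t^(-22) - t^(-21) + t^(-20) - t^(-19) + t^(-18) + t^(-16):
  (-)t^(-49) = 9.37041e-52
  (+)t^(-48) = 1.03074e-50
  (-)t^(-47) = 1.13382e-49
  (+)t^(-46) = 1.2472e-48
  (-)t^(-45) = 1.37192e-47
  (+)t^(-44) = 1.50911e-46
  (-)t^(-43) = 1.66002e-45
  (+)t^(-42) = 1.82603e-44
  (-)t^(-41) = 2.00863e-43
  (+)t^(-40) = 2.20949e-42
  (-)t^(-39) = 2.43044e-41
  (+)t^(-38) = 2.67349e-40
  (-)t^(-37) = 2.94083e-39
  (+)t^(-36) = 3.23492e-38
  (-)t^(-35) = 3.55841e-37
  (+)t^(-34) = 3.91425e-36
  (-)t^(-33) = 4.30568e-35
  (+)t^(-32) = 4.73624e-34
  (-)t^(-31) = 5.20987e-33
  (+)t^(-30) = 5.73086e-32
  (-)t^(-29) = 6.30394e-31
  (+)t^(-28) = 6.93433e-30
  (-)t^(-27) = 7.62777e-29
  (+)t^(-26) = 8.39055e-28
  (-)t^(-25) = 9.2296e-27
  (+)t^(-24) = 1.01526e-25
  (-)t^(-23) = 1.11678e-24
  (+)t^(-22) = 1.22846e-23
  (-)t^(-21) = 1.35131e-22
  (+)t^(-20) = 1.48644e-21
  (-)t^(-19) = 1.63508e-20
  (+)t^(-18) = 1.79859e-19
  (+)t^(-16) = 2.17629e-17
Sum = (9.37041e-52) + (1.03074e-50) + (1.13382e-49) + (1.2472e-48) + (1.37192e-47) + (1.50911e-46) + (1.66002e-45) + (1.82603e-44) + (2.00863e-43) + (2.20949e-42) + (2.43044e-41) + (2.67349e-40) + (2.94083e-39) + (3.23492e-38) + (3.55841e-37) + (3.91425e-36) + (4.30568e-35) + (4.73624e-34) + (5.20987e-33) + (5.73086e-32) + (6.30394e-31) + (6.93433e-30) + (7.62777e-29) + (8.39055e-28) + (9.2296e-27) + (1.01526e-25) + (1.11678e-24) + (1.22846e-23) + (1.35131e-22) + (1.48644e-21) + (1.63508e-20) + (1.79859e-19) + (2.17629e-17)
= 2.196075825e-17
Rounded to 6 significant figures: 2.19608e-17

2.19608e-17
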